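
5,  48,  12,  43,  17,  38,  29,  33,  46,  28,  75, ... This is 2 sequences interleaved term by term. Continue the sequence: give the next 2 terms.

23, 121

Taking every 2nd term gives 2 separate tracks.
Stream A = 5, 12, 17, 29, 46, 75: each term equals the sum of the previous two.
Stream B = 48, 43, 38, 33, 28: subtracting 5 each time.
The 12th slot belongs to stream B; its 6th term is 23.
Position 13 falls in stream A as its term 7, giving 121.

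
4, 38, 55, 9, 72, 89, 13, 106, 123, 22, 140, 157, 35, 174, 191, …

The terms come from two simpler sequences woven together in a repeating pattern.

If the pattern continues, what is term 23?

The slot pattern repeats as ABB (period 3), so there are 2 interleaved tracks.
Stream A is 4, 9, 13, 22, 35, which is each term equals the sum of the previous two.
Stream B is 38, 55, 72, 89, 106, 123, 140, 157, 174, 191, which is adding 17 each time.
Term 23 comes from stream B (its 15th entry): 276.

276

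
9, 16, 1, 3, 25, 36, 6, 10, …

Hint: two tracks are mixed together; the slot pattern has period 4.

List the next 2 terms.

The slot pattern repeats as AABB (period 4), so there are 2 interleaved tracks.
Track A: 9, 16, 25, 36 (consecutive squares n² from n = 3).
Track B: 1, 3, 6, 10 (triangular numbers n(n+1)/2 for n = 1, 2, …).
Position 9 falls in track A as its term 5, giving 49.
Position 10 falls in track A as its term 6, giving 64.

49, 64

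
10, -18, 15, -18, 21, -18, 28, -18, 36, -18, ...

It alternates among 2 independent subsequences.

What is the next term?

45

Positions 1, 3, 5, … form one subsequence and positions 2, 4, 6, … form another.
Stream A = 10, 15, 21, 28, 36: triangular numbers n(n+1)/2 for n = 4, 5, ….
Stream B = -18, -18, -18, -18, -18: the constant sequence -18.
The 11th slot belongs to stream A; its 6th term is 45.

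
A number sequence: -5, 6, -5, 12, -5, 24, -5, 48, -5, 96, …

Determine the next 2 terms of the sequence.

-5, 192

Split by position mod 2 into 2 tracks.
Track A = -5, -5, -5, -5, -5: always -5.
Track B = 6, 12, 24, 48, 96: multiplying by 2 each time.
The 11th slot belongs to track A; its 6th term is -5.
The 12th slot belongs to track B; its 6th term is 192.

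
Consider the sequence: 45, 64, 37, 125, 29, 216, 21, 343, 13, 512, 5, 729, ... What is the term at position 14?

1000

Taking every 2nd term gives 2 separate tracks.
Subsequence A is 45, 37, 29, 21, 13, 5, which is linear: a_n = 53 − 8·n.
Subsequence B is 64, 125, 216, 343, 512, 729, which is consecutive cubes n³ from n = 4.
The 14th slot belongs to subsequence B; its 7th term is 1000.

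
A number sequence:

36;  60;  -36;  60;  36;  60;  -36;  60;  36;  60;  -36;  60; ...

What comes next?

Taking every 2nd term gives 2 separate tracks.
Stream A: 36, -36, 36, -36, 36, -36 (alternating ±36).
Stream B: 60, 60, 60, 60, 60, 60 (constant 60).
Position 13 → stream A, term 7 = 36.

36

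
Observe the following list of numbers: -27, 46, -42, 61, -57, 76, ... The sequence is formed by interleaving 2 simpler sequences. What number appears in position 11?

Odd-indexed and even-indexed terms follow separate rules.
Stream A: -27, -42, -57 — linear: a_n = -12 − 15·n.
Stream B: 46, 61, 76 — linear: a_n = 31 + 15·n.
Position 11 falls in stream A as its term 6, giving -102.

-102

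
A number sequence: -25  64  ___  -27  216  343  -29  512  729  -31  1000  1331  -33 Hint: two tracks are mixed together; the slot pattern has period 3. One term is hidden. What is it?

125

The slot pattern repeats as ABB (period 3), so there are 2 interleaved tracks.
Stream A = -25, -27, -29, -31, -33: linear: a_n = -23 − 2·n.
Stream B = 64, ?, 216, 343, 512, 729, 1000, 1331: perfect cubes starting at 4³.
The gap is stream B's term 2; the rule gives 125.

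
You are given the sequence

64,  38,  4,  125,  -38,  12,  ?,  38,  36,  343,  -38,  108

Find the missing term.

Split by position mod 3 into 3 tracks.
Stream A: 64, 125, ?, 343. The cubes 4³, 5³, 6³, ….
Stream B: 38, -38, 38, -38. Alternating ±38.
Stream C: 4, 12, 36, 108. Geometric with ratio 3.
So the missing entry in stream A is 216.

216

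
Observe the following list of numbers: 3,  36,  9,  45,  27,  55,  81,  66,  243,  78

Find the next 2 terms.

729, 91

The terms cycle through 2 interleaved subsequences.
Track A: 3, 9, 27, 81, 243 (powers of 3).
Track B: 36, 45, 55, 66, 78 (triangular numbers starting at T_8).
Term 11 comes from track A (its 6th entry): 729.
Term 12 comes from track B (its 6th entry): 91.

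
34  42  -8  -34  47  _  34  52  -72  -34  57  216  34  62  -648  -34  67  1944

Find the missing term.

24

Split by position mod 3: positions 1, 4, 7, … form one track, and each other residue class forms its own.
Track A: 34, -34, 34, -34, 34, -34. Oscillating between 34 and -34.
Track B: 42, 47, 52, 57, 62, 67. Linear: a_n = 37 + 5·n.
Track C: -8, ?, -72, 216, -648, 1944. A geometric progression (common ratio -3).
The gap is track C's term 2; the rule gives 24.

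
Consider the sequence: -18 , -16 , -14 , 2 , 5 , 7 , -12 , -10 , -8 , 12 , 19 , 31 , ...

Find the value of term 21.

4

Reading positions in blocks of 6 reveals the pattern AAABBB — 2 tracks woven together.
Stream A: -18, -16, -14, -12, -10, -8 — arithmetic with common difference +2.
Stream B: 2, 5, 7, 12, 19, 31 — each term equals the sum of the previous two.
Term 21 comes from stream A (its 12th entry): 4.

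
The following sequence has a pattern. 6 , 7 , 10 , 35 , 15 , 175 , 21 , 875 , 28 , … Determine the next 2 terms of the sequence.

4375, 36

Split by position mod 2 into 2 tracks.
Subsequence A = 6, 10, 15, 21, 28: the triangular numbers T_3, T_4, ….
Subsequence B = 7, 35, 175, 875: multiplying by 5 each time.
Term 10 comes from subsequence B (its 5th entry): 4375.
Position 11 → subsequence A, term 6 = 36.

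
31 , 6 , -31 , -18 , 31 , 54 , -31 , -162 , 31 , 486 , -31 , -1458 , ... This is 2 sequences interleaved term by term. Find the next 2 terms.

31, 4374

Taking every 2nd term gives 2 separate tracks.
Track A = 31, -31, 31, -31, 31, -31: the oscillation 31·(−1)^(n+1).
Track B = 6, -18, 54, -162, 486, -1458: geometric, ×-3 each step.
Term 13 comes from track A (its 7th entry): 31.
Position 14 falls in track B as its term 7, giving 4374.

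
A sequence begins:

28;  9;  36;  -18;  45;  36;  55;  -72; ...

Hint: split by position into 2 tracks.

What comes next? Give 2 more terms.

66, 144

Positions 1, 3, 5, … form one subsequence and positions 2, 4, 6, … form another.
Stream A: 28, 36, 45, 55 (triangular numbers n(n+1)/2 for n = 7, 8, …).
Stream B: 9, -18, 36, -72 (geometric, ×-2 each step).
Position 9 falls in stream A as its term 5, giving 66.
The 10th slot belongs to stream B; its 5th term is 144.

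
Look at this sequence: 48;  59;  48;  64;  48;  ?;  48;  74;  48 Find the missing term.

69

Odd-indexed and even-indexed terms follow separate rules.
Stream A: 48, 48, 48, 48, 48. The constant sequence 48.
Stream B: 59, 64, ?, 74. Arithmetic with common difference +5.
Stream B's pattern makes the blank 69.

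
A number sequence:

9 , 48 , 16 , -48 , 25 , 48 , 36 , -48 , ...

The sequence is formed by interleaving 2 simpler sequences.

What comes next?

Positions 1, 3, 5, … form one subsequence and positions 2, 4, 6, … form another.
Stream A: 9, 16, 25, 36 — consecutive squares n² from n = 3.
Stream B: 48, -48, 48, -48 — oscillating between 48 and -48.
The 9th slot belongs to stream A; its 5th term is 49.

49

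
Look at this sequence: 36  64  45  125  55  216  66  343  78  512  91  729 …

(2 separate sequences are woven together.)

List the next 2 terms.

Taking every 2nd term gives 2 separate tracks.
Stream A: 36, 45, 55, 66, 78, 91. Triangular numbers starting at T_8.
Stream B: 64, 125, 216, 343, 512, 729. Perfect cubes starting at 4³.
The 13th slot belongs to stream A; its 7th term is 105.
The 14th slot belongs to stream B; its 7th term is 1000.

105, 1000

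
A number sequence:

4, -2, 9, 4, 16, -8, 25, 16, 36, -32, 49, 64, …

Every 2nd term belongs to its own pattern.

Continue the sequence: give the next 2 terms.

The terms cycle through 2 interleaved subsequences.
Stream A: 4, 9, 16, 25, 36, 49. Perfect squares starting at 2².
Stream B: -2, 4, -8, 16, -32, 64. Geometric, ×-2 each step.
Position 13 falls in stream A as its term 7, giving 64.
Position 14 falls in stream B as its term 7, giving -128.

64, -128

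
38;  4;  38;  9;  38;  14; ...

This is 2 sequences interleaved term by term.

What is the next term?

Taking every 2nd term gives 2 separate tracks.
Track A: 38, 38, 38 — always 38.
Track B: 4, 9, 14 — linear: a_n = -1 + 5·n.
Term 7 comes from track A (its 4th entry): 38.

38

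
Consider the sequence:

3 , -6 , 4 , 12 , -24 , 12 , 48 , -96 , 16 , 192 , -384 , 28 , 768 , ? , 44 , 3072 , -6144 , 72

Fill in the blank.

-1536

The slot pattern repeats as AAB (period 3), so there are 2 interleaved tracks.
Stream A is 3, -6, 12, -24, 48, -96, 192, -384, 768, ?, 3072, -6144, which is geometric with ratio -2.
Stream B is 4, 12, 16, 28, 44, 72, which is each term equals the sum of the previous two.
Stream A's pattern makes the blank -1536.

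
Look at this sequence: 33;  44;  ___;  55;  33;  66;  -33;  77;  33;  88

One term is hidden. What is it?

Positions 1, 3, 5, … form one subsequence and positions 2, 4, 6, … form another.
Track A = 33, ?, 33, -33, 33: the oscillation 33·(−1)^(n+1).
Track B = 44, 55, 66, 77, 88: arithmetic, step +11.
Filling track A at index 2 by its rule yields -33.

-33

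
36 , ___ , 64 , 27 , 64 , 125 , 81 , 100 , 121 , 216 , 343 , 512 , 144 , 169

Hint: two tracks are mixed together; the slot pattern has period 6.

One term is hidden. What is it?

The slot pattern repeats as AAABBB (period 6), so there are 2 interleaved tracks.
Stream A = 36, ?, 64, 81, 100, 121, 144, 169: consecutive squares n² from n = 6.
Stream B = 27, 64, 125, 216, 343, 512: the cubes 3³, 4³, 5³, ….
The gap is stream A's term 2; the rule gives 49.

49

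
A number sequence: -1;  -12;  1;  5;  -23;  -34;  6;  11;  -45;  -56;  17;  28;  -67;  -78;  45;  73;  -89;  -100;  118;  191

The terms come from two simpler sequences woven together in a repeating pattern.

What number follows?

Positions follow the repeating pattern AABB; grouping by letter gives 2 tracks.
Track A: -1, -12, -23, -34, -45, -56, -67, -78, -89, -100 — arithmetic with common difference −11.
Track B: 1, 5, 6, 11, 17, 28, 45, 73, 118, 191 — a Fibonacci-like recurrence a_n = a_{n-1} + a_{n-2}.
Position 21 → track A, term 11 = -111.

-111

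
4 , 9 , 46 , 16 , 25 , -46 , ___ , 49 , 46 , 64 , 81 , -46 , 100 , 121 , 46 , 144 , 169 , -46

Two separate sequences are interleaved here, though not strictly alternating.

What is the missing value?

The slot pattern repeats as AAB (period 3), so there are 2 interleaved tracks.
Subsequence A is 4, 9, 16, 25, ?, 49, 64, 81, 100, 121, 144, 169, which is perfect squares starting at 2².
Subsequence B is 46, -46, 46, -46, 46, -46, which is alternating ±46.
So the missing entry in subsequence A is 36.

36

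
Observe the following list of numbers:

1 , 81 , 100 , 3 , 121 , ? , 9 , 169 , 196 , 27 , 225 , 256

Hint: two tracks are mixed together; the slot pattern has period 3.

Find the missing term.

The slot pattern repeats as ABB (period 3), so there are 2 interleaved tracks.
Stream A: 1, 3, 9, 27. Successive powers of 3.
Stream B: 81, 100, 121, ?, 169, 196, 225, 256. The squares 9², 10², 11², ….
Filling stream B at index 4 by its rule yields 144.

144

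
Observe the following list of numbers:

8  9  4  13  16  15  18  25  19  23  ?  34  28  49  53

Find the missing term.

Taking every 3rd term gives 3 separate tracks.
Track A = 8, 13, 18, 23, 28: linear: a_n = 3 + 5·n.
Track B = 9, 16, 25, ?, 49: the squares 3², 4², 5², ….
Track C = 4, 15, 19, 34, 53: a Fibonacci-like recurrence a_n = a_{n-1} + a_{n-2}.
The gap is track B's term 4; the rule gives 36.

36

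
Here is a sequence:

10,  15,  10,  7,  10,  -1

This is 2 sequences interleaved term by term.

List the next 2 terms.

10, -9

The terms cycle through 2 interleaved subsequences.
Subsequence A = 10, 10, 10: always 10.
Subsequence B = 15, 7, -1: subtracting 8 each time.
Term 7 comes from subsequence A (its 4th entry): 10.
Term 8 comes from subsequence B (its 4th entry): -9.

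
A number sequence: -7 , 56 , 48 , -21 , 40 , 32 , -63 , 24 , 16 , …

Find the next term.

Reading positions in blocks of 3 reveals the pattern ABB — 2 tracks woven together.
Track A = -7, -21, -63: geometric with ratio 3.
Track B = 56, 48, 40, 32, 24, 16: subtracting 8 each time.
Position 10 falls in track A as its term 4, giving -189.

-189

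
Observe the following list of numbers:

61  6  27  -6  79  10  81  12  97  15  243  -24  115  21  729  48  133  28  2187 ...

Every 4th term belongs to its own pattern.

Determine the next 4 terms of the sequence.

-96, 151, 36, 6561

Read the sequence 4 terms at a time; column i is its own pattern.
Subsequence A: 61, 79, 97, 115, 133 (adding 18 each time).
Subsequence B: 6, 10, 15, 21, 28 (triangular numbers starting at T_3).
Subsequence C: 27, 81, 243, 729, 2187 (powers of 3).
Subsequence D: -6, 12, -24, 48 (geometric, ×-2 each step).
Term 20 comes from subsequence D (its 5th entry): -96.
Term 21 comes from subsequence A (its 6th entry): 151.
Term 22 comes from subsequence B (its 6th entry): 36.
Position 23 falls in subsequence C as its term 6, giving 6561.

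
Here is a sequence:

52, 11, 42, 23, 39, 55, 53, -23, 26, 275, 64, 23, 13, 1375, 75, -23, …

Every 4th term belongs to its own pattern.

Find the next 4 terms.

The terms cycle through 4 interleaved subsequences.
Track A is 52, 39, 26, 13, which is linear: a_n = 65 − 13·n.
Track B is 11, 55, 275, 1375, which is geometric with ratio 5.
Track C is 42, 53, 64, 75, which is adding 11 each time.
Track D is 23, -23, 23, -23, which is alternating ±23.
Position 17 falls in track A as its term 5, giving 0.
The 18th slot belongs to track B; its 5th term is 6875.
The 19th slot belongs to track C; its 5th term is 86.
Position 20 → track D, term 5 = 23.

0, 6875, 86, 23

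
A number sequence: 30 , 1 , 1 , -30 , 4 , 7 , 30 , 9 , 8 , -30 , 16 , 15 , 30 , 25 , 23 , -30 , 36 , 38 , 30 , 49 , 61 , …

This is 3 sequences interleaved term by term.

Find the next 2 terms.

-30, 64

The terms cycle through 3 interleaved subsequences.
Track A: 30, -30, 30, -30, 30, -30, 30. The oscillation 30·(−1)^(n+1).
Track B: 1, 4, 9, 16, 25, 36, 49. Consecutive squares n² from n = 1.
Track C: 1, 7, 8, 15, 23, 38, 61. Fibonacci-style (each term is the sum of the two before it).
Term 22 comes from track A (its 8th entry): -30.
Position 23 falls in track B as its term 8, giving 64.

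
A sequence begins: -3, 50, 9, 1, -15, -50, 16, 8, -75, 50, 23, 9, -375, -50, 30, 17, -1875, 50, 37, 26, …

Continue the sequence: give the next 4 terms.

-9375, -50, 44, 43

Split by position mod 4 into 4 tracks.
Subsequence A = -3, -15, -75, -375, -1875: multiplying by 5 each time.
Subsequence B = 50, -50, 50, -50, 50: alternating ±50.
Subsequence C = 9, 16, 23, 30, 37: linear: a_n = 2 + 7·n.
Subsequence D = 1, 8, 9, 17, 26: Fibonacci-style (each term is the sum of the two before it).
Position 21 falls in subsequence A as its term 6, giving -9375.
Position 22 → subsequence B, term 6 = -50.
The 23rd slot belongs to subsequence C; its 6th term is 44.
Position 24 → subsequence D, term 6 = 43.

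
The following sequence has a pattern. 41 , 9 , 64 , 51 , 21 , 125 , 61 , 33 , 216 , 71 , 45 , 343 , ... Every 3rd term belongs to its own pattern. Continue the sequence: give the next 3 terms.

81, 57, 512

The terms cycle through 3 interleaved subsequences.
Subsequence A: 41, 51, 61, 71 (arithmetic, step +10).
Subsequence B: 9, 21, 33, 45 (arithmetic with common difference +12).
Subsequence C: 64, 125, 216, 343 (perfect cubes starting at 4³).
Position 13 falls in subsequence A as its term 5, giving 81.
The 14th slot belongs to subsequence B; its 5th term is 57.
The 15th slot belongs to subsequence C; its 5th term is 512.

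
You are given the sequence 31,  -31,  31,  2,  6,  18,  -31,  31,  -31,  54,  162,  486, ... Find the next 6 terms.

The slot pattern repeats as AAABBB (period 6), so there are 2 interleaved tracks.
Track A = 31, -31, 31, -31, 31, -31: alternating ±31.
Track B = 2, 6, 18, 54, 162, 486: multiplying by 3 each time.
The 13th slot belongs to track A; its 7th term is 31.
Position 14 falls in track A as its term 8, giving -31.
Position 15 falls in track A as its term 9, giving 31.
Term 16 comes from track B (its 7th entry): 1458.
Position 17 → track B, term 8 = 4374.
Position 18 → track B, term 9 = 13122.

31, -31, 31, 1458, 4374, 13122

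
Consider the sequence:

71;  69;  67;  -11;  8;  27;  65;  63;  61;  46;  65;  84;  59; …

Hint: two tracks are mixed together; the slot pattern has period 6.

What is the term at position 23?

179

Reading positions in blocks of 6 reveals the pattern AAABBB — 2 tracks woven together.
Track A is 71, 69, 67, 65, 63, 61, 59, which is arithmetic, step −2.
Track B is -11, 8, 27, 46, 65, 84, which is linear: a_n = -30 + 19·n.
The 23rd slot belongs to track B; its 11th term is 179.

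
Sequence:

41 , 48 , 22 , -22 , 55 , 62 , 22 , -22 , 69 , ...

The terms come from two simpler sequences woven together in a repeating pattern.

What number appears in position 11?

22

Positions follow the repeating pattern AABB; grouping by letter gives 2 tracks.
Stream A: 41, 48, 55, 62, 69 — arithmetic with common difference +7.
Stream B: 22, -22, 22, -22 — alternating ±22.
Position 11 → stream B, term 5 = 22.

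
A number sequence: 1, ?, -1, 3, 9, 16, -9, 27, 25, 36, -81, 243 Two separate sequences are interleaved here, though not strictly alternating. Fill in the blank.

4

Positions follow the repeating pattern AABB; grouping by letter gives 2 tracks.
Track A is 1, ?, 9, 16, 25, 36, which is consecutive squares n² from n = 1.
Track B is -1, 3, -9, 27, -81, 243, which is geometric with ratio -3.
So the missing entry in track A is 4.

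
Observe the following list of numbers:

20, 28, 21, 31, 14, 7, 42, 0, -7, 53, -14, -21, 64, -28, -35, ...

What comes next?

75

Positions follow the repeating pattern ABB; grouping by letter gives 2 tracks.
Track A: 20, 31, 42, 53, 64 — arithmetic with common difference +11.
Track B: 28, 21, 14, 7, 0, -7, -14, -21, -28, -35 — arithmetic with common difference −7.
Term 16 comes from track A (its 6th entry): 75.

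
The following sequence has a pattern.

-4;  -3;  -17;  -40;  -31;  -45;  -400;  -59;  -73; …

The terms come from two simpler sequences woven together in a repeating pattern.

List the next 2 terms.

-4000, -87

Positions follow the repeating pattern ABB; grouping by letter gives 2 tracks.
Subsequence A is -4, -40, -400, which is geometric, ×10 each step.
Subsequence B is -3, -17, -31, -45, -59, -73, which is subtracting 14 each time.
Position 10 → subsequence A, term 4 = -4000.
The 11th slot belongs to subsequence B; its 7th term is -87.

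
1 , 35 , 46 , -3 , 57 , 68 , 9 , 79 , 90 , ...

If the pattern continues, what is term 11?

Reading positions in blocks of 3 reveals the pattern ABB — 2 tracks woven together.
Track A: 1, -3, 9. Multiplying by -3 each time.
Track B: 35, 46, 57, 68, 79, 90. Arithmetic with common difference +11.
Position 11 → track B, term 7 = 101.

101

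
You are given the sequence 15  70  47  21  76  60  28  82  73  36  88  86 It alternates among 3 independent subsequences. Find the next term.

45

The terms cycle through 3 interleaved subsequences.
Subsequence A: 15, 21, 28, 36 — triangular numbers starting at T_5.
Subsequence B: 70, 76, 82, 88 — adding 6 each time.
Subsequence C: 47, 60, 73, 86 — adding 13 each time.
Term 13 comes from subsequence A (its 5th entry): 45.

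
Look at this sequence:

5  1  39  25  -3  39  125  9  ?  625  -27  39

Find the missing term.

Split by position mod 3 into 3 tracks.
Stream A: 5, 25, 125, 625 — powers of 5.
Stream B: 1, -3, 9, -27 — geometric with ratio -3.
Stream C: 39, 39, ?, 39 — the constant sequence 39.
So the missing entry in stream C is 39.

39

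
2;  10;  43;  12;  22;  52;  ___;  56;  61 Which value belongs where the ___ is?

Positions follow the repeating pattern AAB; grouping by letter gives 2 tracks.
Subsequence A is 2, 10, 12, 22, ?, 56, which is Fibonacci-style (each term is the sum of the two before it).
Subsequence B is 43, 52, 61, which is adding 9 each time.
So the missing entry in subsequence A is 34.

34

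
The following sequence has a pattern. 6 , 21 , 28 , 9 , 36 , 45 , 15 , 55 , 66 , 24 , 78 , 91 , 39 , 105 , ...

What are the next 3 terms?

The slot pattern repeats as ABB (period 3), so there are 2 interleaved tracks.
Stream A: 6, 9, 15, 24, 39 (Fibonacci-style (each term is the sum of the two before it)).
Stream B: 21, 28, 36, 45, 55, 66, 78, 91, 105 (the triangular numbers T_6, T_7, …).
Term 15 comes from stream B (its 10th entry): 120.
Position 16 falls in stream A as its term 6, giving 63.
Position 17 falls in stream B as its term 11, giving 136.

120, 63, 136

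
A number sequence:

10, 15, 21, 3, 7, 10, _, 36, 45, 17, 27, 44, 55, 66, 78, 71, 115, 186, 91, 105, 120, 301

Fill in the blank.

28

Reading positions in blocks of 6 reveals the pattern AAABBB — 2 tracks woven together.
Track A: 10, 15, 21, ?, 36, 45, 55, 66, 78, 91, 105, 120 (the triangular numbers T_4, T_5, …).
Track B: 3, 7, 10, 17, 27, 44, 71, 115, 186, 301 (a Fibonacci-like recurrence a_n = a_{n-1} + a_{n-2}).
So the missing entry in track A is 28.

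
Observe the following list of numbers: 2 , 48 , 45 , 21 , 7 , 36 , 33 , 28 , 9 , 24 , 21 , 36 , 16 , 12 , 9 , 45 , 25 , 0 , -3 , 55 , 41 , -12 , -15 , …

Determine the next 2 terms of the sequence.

66, 66

Split by position mod 4: positions 1, 5, 9, … form one track, and each other residue class forms its own.
Stream A is 2, 7, 9, 16, 25, 41, which is Fibonacci-style (each term is the sum of the two before it).
Stream B is 48, 36, 24, 12, 0, -12, which is subtracting 12 each time.
Stream C is 45, 33, 21, 9, -3, -15, which is arithmetic with common difference −12.
Stream D is 21, 28, 36, 45, 55, which is triangular numbers n(n+1)/2 for n = 6, 7, ….
The 24th slot belongs to stream D; its 6th term is 66.
The 25th slot belongs to stream A; its 7th term is 66.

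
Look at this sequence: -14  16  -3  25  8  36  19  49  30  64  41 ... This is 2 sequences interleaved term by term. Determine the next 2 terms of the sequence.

Odd-indexed and even-indexed terms follow separate rules.
Track A is -14, -3, 8, 19, 30, 41, which is arithmetic, step +11.
Track B is 16, 25, 36, 49, 64, which is perfect squares starting at 4².
The 12th slot belongs to track B; its 6th term is 81.
Position 13 falls in track A as its term 7, giving 52.

81, 52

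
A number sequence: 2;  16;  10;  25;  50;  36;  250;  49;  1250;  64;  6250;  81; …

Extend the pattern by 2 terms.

31250, 100

Split by position mod 2 into 2 tracks.
Track A: 2, 10, 50, 250, 1250, 6250 — geometric, ×5 each step.
Track B: 16, 25, 36, 49, 64, 81 — consecutive squares n² from n = 4.
Position 13 → track A, term 7 = 31250.
The 14th slot belongs to track B; its 7th term is 100.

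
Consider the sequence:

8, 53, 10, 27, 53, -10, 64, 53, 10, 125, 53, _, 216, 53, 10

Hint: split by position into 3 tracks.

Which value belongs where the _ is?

-10

Taking every 3rd term gives 3 separate tracks.
Track A: 8, 27, 64, 125, 216. Perfect cubes starting at 2³.
Track B: 53, 53, 53, 53, 53. The constant sequence 53.
Track C: 10, -10, 10, ?, 10. Alternating ±10.
So the missing entry in track C is -10.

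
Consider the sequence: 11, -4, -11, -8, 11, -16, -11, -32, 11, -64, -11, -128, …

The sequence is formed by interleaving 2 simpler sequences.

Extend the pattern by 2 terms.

11, -256

Split by position mod 2 into 2 tracks.
Stream A: 11, -11, 11, -11, 11, -11. Oscillating between 11 and -11.
Stream B: -4, -8, -16, -32, -64, -128. Geometric, ×2 each step.
The 13th slot belongs to stream A; its 7th term is 11.
The 14th slot belongs to stream B; its 7th term is -256.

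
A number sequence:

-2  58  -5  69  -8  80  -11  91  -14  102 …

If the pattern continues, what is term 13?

-20

Taking every 2nd term gives 2 separate tracks.
Subsequence A = -2, -5, -8, -11, -14: arithmetic, step −3.
Subsequence B = 58, 69, 80, 91, 102: linear: a_n = 47 + 11·n.
Term 13 comes from subsequence A (its 7th entry): -20.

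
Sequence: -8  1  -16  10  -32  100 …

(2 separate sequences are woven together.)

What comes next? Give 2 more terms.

The terms cycle through 2 interleaved subsequences.
Track A: -8, -16, -32. Multiplying by 2 each time.
Track B: 1, 10, 100. Powers 10^0, 10^1, 10^2, ….
Term 7 comes from track A (its 4th entry): -64.
The 8th slot belongs to track B; its 4th term is 1000.

-64, 1000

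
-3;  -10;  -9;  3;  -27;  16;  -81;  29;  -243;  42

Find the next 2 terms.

Taking every 2nd term gives 2 separate tracks.
Track A = -3, -9, -27, -81, -243: a geometric progression (common ratio 3).
Track B = -10, 3, 16, 29, 42: arithmetic with common difference +13.
Position 11 → track A, term 6 = -729.
Term 12 comes from track B (its 6th entry): 55.

-729, 55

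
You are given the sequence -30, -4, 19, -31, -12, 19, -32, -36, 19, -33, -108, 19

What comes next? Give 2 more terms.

Read the sequence 3 terms at a time; column i is its own pattern.
Subsequence A: -30, -31, -32, -33 — linear: a_n = -29 − n.
Subsequence B: -4, -12, -36, -108 — geometric, ×3 each step.
Subsequence C: 19, 19, 19, 19 — the constant sequence 19.
Position 13 → subsequence A, term 5 = -34.
Position 14 falls in subsequence B as its term 5, giving -324.

-34, -324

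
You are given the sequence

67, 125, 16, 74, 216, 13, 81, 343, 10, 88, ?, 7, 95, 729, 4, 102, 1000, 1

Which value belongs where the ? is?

512

Taking every 3rd term gives 3 separate tracks.
Track A is 67, 74, 81, 88, 95, 102, which is adding 7 each time.
Track B is 125, 216, 343, ?, 729, 1000, which is perfect cubes starting at 5³.
Track C is 16, 13, 10, 7, 4, 1, which is linear: a_n = 19 − 3·n.
Filling track B at index 4 by its rule yields 512.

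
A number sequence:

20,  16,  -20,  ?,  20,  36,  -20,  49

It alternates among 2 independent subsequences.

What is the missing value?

The terms cycle through 2 interleaved subsequences.
Track A: 20, -20, 20, -20 — the oscillation 20·(−1)^(n+1).
Track B: 16, ?, 36, 49 — consecutive squares n² from n = 4.
Track B's pattern makes the blank 25.

25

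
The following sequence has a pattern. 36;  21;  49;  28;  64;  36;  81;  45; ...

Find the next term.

100

The terms cycle through 2 interleaved subsequences.
Track A: 36, 49, 64, 81 (perfect squares starting at 6²).
Track B: 21, 28, 36, 45 (triangular numbers n(n+1)/2 for n = 6, 7, …).
The 9th slot belongs to track A; its 5th term is 100.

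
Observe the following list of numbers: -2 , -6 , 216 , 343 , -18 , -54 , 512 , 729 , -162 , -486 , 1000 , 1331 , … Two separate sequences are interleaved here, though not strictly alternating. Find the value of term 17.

-13122

Reading positions in blocks of 4 reveals the pattern AABB — 2 tracks woven together.
Track A: -2, -6, -18, -54, -162, -486. Multiplying by 3 each time.
Track B: 216, 343, 512, 729, 1000, 1331. The cubes 6³, 7³, 8³, ….
Term 17 comes from track A (its 9th entry): -13122.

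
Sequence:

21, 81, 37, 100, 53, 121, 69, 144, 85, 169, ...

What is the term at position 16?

Taking every 2nd term gives 2 separate tracks.
Stream A: 21, 37, 53, 69, 85. Arithmetic with common difference +16.
Stream B: 81, 100, 121, 144, 169. The squares 9², 10², 11², ….
Term 16 comes from stream B (its 8th entry): 256.

256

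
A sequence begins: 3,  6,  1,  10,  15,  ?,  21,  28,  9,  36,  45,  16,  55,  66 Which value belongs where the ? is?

4

Reading positions in blocks of 3 reveals the pattern AAB — 2 tracks woven together.
Track A: 3, 6, 10, 15, 21, 28, 36, 45, 55, 66 (the triangular numbers T_2, T_3, …).
Track B: 1, ?, 9, 16 (consecutive squares n² from n = 1).
Track B's pattern makes the blank 4.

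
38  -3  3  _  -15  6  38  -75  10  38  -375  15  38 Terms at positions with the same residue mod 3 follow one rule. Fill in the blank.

Read the sequence 3 terms at a time; column i is its own pattern.
Track A is 38, ?, 38, 38, 38, which is the constant sequence 38.
Track B is -3, -15, -75, -375, which is a geometric progression (common ratio 5).
Track C is 3, 6, 10, 15, which is triangular numbers n(n+1)/2 for n = 2, 3, ….
The gap is track A's term 2; the rule gives 38.

38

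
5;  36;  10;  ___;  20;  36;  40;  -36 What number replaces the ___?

Odd-indexed and even-indexed terms follow separate rules.
Track A = 5, 10, 20, 40: a geometric progression (common ratio 2).
Track B = 36, ?, 36, -36: alternating ±36.
So the missing entry in track B is -36.

-36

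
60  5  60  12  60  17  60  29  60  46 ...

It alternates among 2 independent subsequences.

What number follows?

Split by position mod 2 into 2 tracks.
Stream A is 60, 60, 60, 60, 60, which is the constant sequence 60.
Stream B is 5, 12, 17, 29, 46, which is each term equals the sum of the previous two.
Position 11 → stream A, term 6 = 60.

60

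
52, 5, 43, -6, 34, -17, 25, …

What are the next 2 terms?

Positions 1, 3, 5, … form one subsequence and positions 2, 4, 6, … form another.
Track A: 52, 43, 34, 25 (arithmetic with common difference −9).
Track B: 5, -6, -17 (arithmetic, step −11).
The 8th slot belongs to track B; its 4th term is -28.
Term 9 comes from track A (its 5th entry): 16.

-28, 16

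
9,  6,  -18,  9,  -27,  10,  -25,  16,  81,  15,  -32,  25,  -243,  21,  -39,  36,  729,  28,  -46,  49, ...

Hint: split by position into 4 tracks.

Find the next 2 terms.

-2187, 36

Taking every 4th term gives 4 separate tracks.
Track A: 9, -27, 81, -243, 729. Geometric with ratio -3.
Track B: 6, 10, 15, 21, 28. Triangular numbers starting at T_3.
Track C: -18, -25, -32, -39, -46. Subtracting 7 each time.
Track D: 9, 16, 25, 36, 49. Perfect squares starting at 3².
The 21st slot belongs to track A; its 6th term is -2187.
Position 22 falls in track B as its term 6, giving 36.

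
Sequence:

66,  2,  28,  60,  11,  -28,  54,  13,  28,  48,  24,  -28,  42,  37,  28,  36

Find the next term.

61

Read the sequence 3 terms at a time; column i is its own pattern.
Track A: 66, 60, 54, 48, 42, 36. Linear: a_n = 72 − 6·n.
Track B: 2, 11, 13, 24, 37. Fibonacci-style (each term is the sum of the two before it).
Track C: 28, -28, 28, -28, 28. Alternating ±28.
Term 17 comes from track B (its 6th entry): 61.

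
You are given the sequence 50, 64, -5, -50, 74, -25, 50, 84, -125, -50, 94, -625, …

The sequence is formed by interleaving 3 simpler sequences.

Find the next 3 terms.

50, 104, -3125

Split by position mod 3 into 3 tracks.
Subsequence A = 50, -50, 50, -50: the oscillation 50·(−1)^(n+1).
Subsequence B = 64, 74, 84, 94: linear: a_n = 54 + 10·n.
Subsequence C = -5, -25, -125, -625: a geometric progression (common ratio 5).
Term 13 comes from subsequence A (its 5th entry): 50.
Term 14 comes from subsequence B (its 5th entry): 104.
Term 15 comes from subsequence C (its 5th entry): -3125.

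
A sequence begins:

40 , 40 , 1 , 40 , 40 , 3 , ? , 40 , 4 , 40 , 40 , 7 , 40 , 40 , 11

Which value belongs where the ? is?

40

Positions follow the repeating pattern AAB; grouping by letter gives 2 tracks.
Subsequence A: 40, 40, 40, 40, ?, 40, 40, 40, 40, 40 (the constant sequence 40).
Subsequence B: 1, 3, 4, 7, 11 (Fibonacci-style (each term is the sum of the two before it)).
Filling subsequence A at index 5 by its rule yields 40.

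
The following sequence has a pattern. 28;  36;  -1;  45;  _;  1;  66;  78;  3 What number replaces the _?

55

Positions follow the repeating pattern AAB; grouping by letter gives 2 tracks.
Subsequence A: 28, 36, 45, ?, 66, 78. Triangular numbers starting at T_7.
Subsequence B: -1, 1, 3. Arithmetic, step +2.
Subsequence A's pattern makes the blank 55.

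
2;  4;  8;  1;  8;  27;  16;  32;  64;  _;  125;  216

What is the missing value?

The slot pattern repeats as AAABBB (period 6), so there are 2 interleaved tracks.
Track A: 2, 4, 8, 16, 32, 64 — successive powers of 2.
Track B: 1, 8, 27, ?, 125, 216 — consecutive cubes n³ from n = 1.
So the missing entry in track B is 64.

64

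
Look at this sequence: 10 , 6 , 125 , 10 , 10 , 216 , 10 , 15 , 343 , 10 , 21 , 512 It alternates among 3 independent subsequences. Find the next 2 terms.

Split by position mod 3: positions 1, 4, 7, … form one track, and each other residue class forms its own.
Track A: 10, 10, 10, 10 (the constant sequence 10).
Track B: 6, 10, 15, 21 (triangular numbers starting at T_3).
Track C: 125, 216, 343, 512 (perfect cubes starting at 5³).
Term 13 comes from track A (its 5th entry): 10.
Position 14 falls in track B as its term 5, giving 28.

10, 28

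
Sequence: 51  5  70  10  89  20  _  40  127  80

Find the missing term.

Taking every 2nd term gives 2 separate tracks.
Stream A: 51, 70, 89, ?, 127. Linear: a_n = 32 + 19·n.
Stream B: 5, 10, 20, 40, 80. Geometric, ×2 each step.
Stream A's pattern makes the blank 108.

108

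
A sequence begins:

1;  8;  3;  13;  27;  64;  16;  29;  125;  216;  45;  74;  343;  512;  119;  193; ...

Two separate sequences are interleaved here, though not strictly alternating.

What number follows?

Reading positions in blocks of 4 reveals the pattern AABB — 2 tracks woven together.
Stream A = 1, 8, 27, 64, 125, 216, 343, 512: the cubes 1³, 2³, 3³, ….
Stream B = 3, 13, 16, 29, 45, 74, 119, 193: a Fibonacci-like recurrence a_n = a_{n-1} + a_{n-2}.
Position 17 falls in stream A as its term 9, giving 729.

729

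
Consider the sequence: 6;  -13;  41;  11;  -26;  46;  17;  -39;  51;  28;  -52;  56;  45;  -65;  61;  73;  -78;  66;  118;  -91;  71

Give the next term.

191

Taking every 3rd term gives 3 separate tracks.
Track A: 6, 11, 17, 28, 45, 73, 118 — Fibonacci-style (each term is the sum of the two before it).
Track B: -13, -26, -39, -52, -65, -78, -91 — subtracting 13 each time.
Track C: 41, 46, 51, 56, 61, 66, 71 — arithmetic, step +5.
Position 22 falls in track A as its term 8, giving 191.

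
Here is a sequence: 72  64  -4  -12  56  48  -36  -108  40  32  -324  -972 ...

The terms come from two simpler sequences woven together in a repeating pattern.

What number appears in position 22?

-16

Positions follow the repeating pattern AABB; grouping by letter gives 2 tracks.
Track A is 72, 64, 56, 48, 40, 32, which is subtracting 8 each time.
Track B is -4, -12, -36, -108, -324, -972, which is a geometric progression (common ratio 3).
Position 22 falls in track A as its term 12, giving -16.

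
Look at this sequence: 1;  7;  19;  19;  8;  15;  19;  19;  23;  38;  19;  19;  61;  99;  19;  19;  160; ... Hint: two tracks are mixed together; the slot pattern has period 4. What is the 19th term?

19

Positions follow the repeating pattern AABB; grouping by letter gives 2 tracks.
Track A: 1, 7, 8, 15, 23, 38, 61, 99, 160 — Fibonacci-style (each term is the sum of the two before it).
Track B: 19, 19, 19, 19, 19, 19, 19, 19 — always 19.
The 19th slot belongs to track B; its 9th term is 19.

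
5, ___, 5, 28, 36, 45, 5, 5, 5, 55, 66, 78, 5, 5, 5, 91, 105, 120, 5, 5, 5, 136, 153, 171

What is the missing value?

Positions follow the repeating pattern AAABBB; grouping by letter gives 2 tracks.
Subsequence A is 5, ?, 5, 5, 5, 5, 5, 5, 5, 5, 5, 5, which is the constant sequence 5.
Subsequence B is 28, 36, 45, 55, 66, 78, 91, 105, 120, 136, 153, 171, which is the triangular numbers T_7, T_8, ….
So the missing entry in subsequence A is 5.

5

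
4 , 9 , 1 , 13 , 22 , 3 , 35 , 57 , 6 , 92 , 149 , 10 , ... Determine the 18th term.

Reading positions in blocks of 3 reveals the pattern AAB — 2 tracks woven together.
Stream A: 4, 9, 13, 22, 35, 57, 92, 149 — Fibonacci-style (each term is the sum of the two before it).
Stream B: 1, 3, 6, 10 — triangular numbers n(n+1)/2 for n = 1, 2, ….
Term 18 comes from stream B (its 6th entry): 21.

21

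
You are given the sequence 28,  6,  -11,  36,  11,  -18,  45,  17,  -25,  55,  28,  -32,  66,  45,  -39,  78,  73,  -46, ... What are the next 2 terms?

91, 118

The terms cycle through 3 interleaved subsequences.
Subsequence A = 28, 36, 45, 55, 66, 78: triangular numbers starting at T_7.
Subsequence B = 6, 11, 17, 28, 45, 73: a Fibonacci-like recurrence a_n = a_{n-1} + a_{n-2}.
Subsequence C = -11, -18, -25, -32, -39, -46: arithmetic with common difference −7.
The 19th slot belongs to subsequence A; its 7th term is 91.
Position 20 → subsequence B, term 7 = 118.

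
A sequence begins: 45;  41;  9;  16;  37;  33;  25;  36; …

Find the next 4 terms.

Reading positions in blocks of 4 reveals the pattern AABB — 2 tracks woven together.
Track A = 45, 41, 37, 33: arithmetic with common difference −4.
Track B = 9, 16, 25, 36: the squares 3², 4², 5², ….
The 9th slot belongs to track A; its 5th term is 29.
The 10th slot belongs to track A; its 6th term is 25.
Position 11 falls in track B as its term 5, giving 49.
The 12th slot belongs to track B; its 6th term is 64.

29, 25, 49, 64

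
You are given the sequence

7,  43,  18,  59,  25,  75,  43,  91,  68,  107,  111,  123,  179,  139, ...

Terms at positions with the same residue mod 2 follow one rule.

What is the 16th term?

Split by position mod 2 into 2 tracks.
Stream A is 7, 18, 25, 43, 68, 111, 179, which is each term equals the sum of the previous two.
Stream B is 43, 59, 75, 91, 107, 123, 139, which is arithmetic with common difference +16.
Position 16 → stream B, term 8 = 155.

155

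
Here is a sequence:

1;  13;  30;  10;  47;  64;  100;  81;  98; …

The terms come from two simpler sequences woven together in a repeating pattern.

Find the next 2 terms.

The slot pattern repeats as ABB (period 3), so there are 2 interleaved tracks.
Track A: 1, 10, 100 (powers 10^0, 10^1, 10^2, …).
Track B: 13, 30, 47, 64, 81, 98 (adding 17 each time).
The 10th slot belongs to track A; its 4th term is 1000.
Term 11 comes from track B (its 7th entry): 115.

1000, 115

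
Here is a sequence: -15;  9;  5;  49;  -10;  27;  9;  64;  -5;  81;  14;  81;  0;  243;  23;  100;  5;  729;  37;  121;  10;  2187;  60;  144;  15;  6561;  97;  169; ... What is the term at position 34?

Split by position mod 4: positions 1, 5, 9, … form one track, and each other residue class forms its own.
Track A: -15, -10, -5, 0, 5, 10, 15. Adding 5 each time.
Track B: 9, 27, 81, 243, 729, 2187, 6561. Powers 3^2, 3^3, 3^4, ….
Track C: 5, 9, 14, 23, 37, 60, 97. Each term equals the sum of the previous two.
Track D: 49, 64, 81, 100, 121, 144, 169. The squares 7², 8², 9², ….
The 34th slot belongs to track B; its 9th term is 59049.

59049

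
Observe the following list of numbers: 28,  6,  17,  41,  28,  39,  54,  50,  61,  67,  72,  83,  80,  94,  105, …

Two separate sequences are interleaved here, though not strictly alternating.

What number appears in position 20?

Reading positions in blocks of 3 reveals the pattern ABB — 2 tracks woven together.
Track A: 28, 41, 54, 67, 80 — adding 13 each time.
Track B: 6, 17, 28, 39, 50, 61, 72, 83, 94, 105 — adding 11 each time.
Position 20 falls in track B as its term 13, giving 138.

138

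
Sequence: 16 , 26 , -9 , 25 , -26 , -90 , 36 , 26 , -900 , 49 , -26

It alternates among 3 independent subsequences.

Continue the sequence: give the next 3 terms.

Taking every 3rd term gives 3 separate tracks.
Stream A = 16, 25, 36, 49: perfect squares starting at 4².
Stream B = 26, -26, 26, -26: alternating ±26.
Stream C = -9, -90, -900: geometric with ratio 10.
Position 12 → stream C, term 4 = -9000.
Term 13 comes from stream A (its 5th entry): 64.
Position 14 → stream B, term 5 = 26.

-9000, 64, 26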